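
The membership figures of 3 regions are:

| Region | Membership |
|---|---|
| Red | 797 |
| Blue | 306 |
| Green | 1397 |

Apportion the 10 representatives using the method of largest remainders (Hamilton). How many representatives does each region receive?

Total 2500; standard divisor 2500/10 = 250.
Standard quotas: Red 3.188, Blue 1.224, Green 5.588.
Lower quotas: Red 3, Blue 1, Green 5 (sum 9, leaving 1 seat).
Remainders in descending order: Green 0.588, Blue 0.224, Red 0.188.
Largest remainder: Green receives the extra seat.

Red: 3, Blue: 1, Green: 6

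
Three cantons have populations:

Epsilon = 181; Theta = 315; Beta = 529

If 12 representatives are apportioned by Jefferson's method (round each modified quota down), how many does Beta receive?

Standard divisor 1025/12 ≈ 85.417; standard quotas: Epsilon 2.119, Theta 3.688, Beta 6.193.
Rounding down gives 2, 3, 6 = 11 seats, so the divisor must be adjusted.
With modified divisor 77: modified quotas Epsilon 2.351, Theta 4.091, Beta 6.870.
Rounding down: Epsilon 2, Theta 4, Beta 6 (total 12).
Beta receives 6.

6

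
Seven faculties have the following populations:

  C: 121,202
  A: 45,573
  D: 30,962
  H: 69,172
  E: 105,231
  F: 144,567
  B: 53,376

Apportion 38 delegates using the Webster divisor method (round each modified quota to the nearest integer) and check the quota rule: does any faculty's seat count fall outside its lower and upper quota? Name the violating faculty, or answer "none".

Standard quotas: C 8.079, A 3.038, D 2.064, H 4.611, E 7.014, F 9.636, B 3.558.
Webster allocation: C 8, A 3, D 2, H 5, E 7, F 9, B 4.
Every allocation lies between the lower and upper quota.

none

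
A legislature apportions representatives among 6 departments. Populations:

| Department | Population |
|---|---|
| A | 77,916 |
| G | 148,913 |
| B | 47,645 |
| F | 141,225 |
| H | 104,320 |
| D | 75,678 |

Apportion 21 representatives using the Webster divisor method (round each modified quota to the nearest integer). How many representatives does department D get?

Standard divisor 595697/21 ≈ 28366.524; standard quotas: A 2.747, G 5.250, B 1.680, F 4.979, H 3.678, D 2.668.
Rounding to the nearest integer gives 3, 5, 2, 5, 4, 3 = 22 seats, so the divisor must be adjusted.
With modified divisor 30000: modified quotas A 2.597, G 4.964, B 1.588, F 4.707, H 3.477, D 2.523.
Rounding to the nearest integer: A 3, G 5, B 2, F 5, H 3, D 3 (total 21).
D receives 3.

3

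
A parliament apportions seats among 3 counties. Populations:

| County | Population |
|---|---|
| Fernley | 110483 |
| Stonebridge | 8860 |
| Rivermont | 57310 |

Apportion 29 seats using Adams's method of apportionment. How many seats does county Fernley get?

Standard divisor 176653/29 ≈ 6091.483; standard quotas: Fernley 18.137, Stonebridge 1.454, Rivermont 9.408.
Rounding up gives 19, 2, 10 = 31 seats, so the divisor must be adjusted.
With modified divisor 6400: modified quotas Fernley 17.263, Stonebridge 1.384, Rivermont 8.955.
Rounding up: Fernley 18, Stonebridge 2, Rivermont 9 (total 29).
Fernley receives 18.

18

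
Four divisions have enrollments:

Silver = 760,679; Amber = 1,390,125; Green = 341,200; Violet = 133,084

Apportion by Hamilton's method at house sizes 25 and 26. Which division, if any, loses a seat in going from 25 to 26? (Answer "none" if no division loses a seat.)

At 25 seats: Silver 7, Amber 13, Green 3, Violet 2.
At 26 seats: Silver 8, Amber 14, Green 3, Violet 1.
Violet drops from 2 to 1.

Violet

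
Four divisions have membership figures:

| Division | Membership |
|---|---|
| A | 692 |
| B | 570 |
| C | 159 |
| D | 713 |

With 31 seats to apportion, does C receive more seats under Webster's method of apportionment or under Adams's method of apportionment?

Adams

Webster: A 10, B 8, C 2, D 11.
Adams: A 10, B 8, C 3, D 10.
C gets 2 under Webster and 3 under Adams.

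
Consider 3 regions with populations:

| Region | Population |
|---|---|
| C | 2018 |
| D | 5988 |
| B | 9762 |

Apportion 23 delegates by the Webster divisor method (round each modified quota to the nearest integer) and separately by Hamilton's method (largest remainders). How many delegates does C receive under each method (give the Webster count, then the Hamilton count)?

Webster: C 3, D 8, B 12.
Hamilton: C 2, D 8, B 13.
C gets 3 under Webster and 2 under Hamilton.

3 and 2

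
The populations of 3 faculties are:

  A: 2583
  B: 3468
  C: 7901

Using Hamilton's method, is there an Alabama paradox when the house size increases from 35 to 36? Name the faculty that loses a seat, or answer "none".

At 35 seats: A 6, B 9, C 20.
At 36 seats: A 7, B 9, C 20.
No faculty's allocation decreased.

none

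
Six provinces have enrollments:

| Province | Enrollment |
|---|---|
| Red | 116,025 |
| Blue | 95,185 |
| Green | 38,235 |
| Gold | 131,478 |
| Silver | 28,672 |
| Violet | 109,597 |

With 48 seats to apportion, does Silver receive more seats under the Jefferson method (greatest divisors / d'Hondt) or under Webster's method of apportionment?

Jefferson: Red 11, Blue 9, Green 3, Gold 13, Silver 2, Violet 10.
Webster: Red 11, Blue 9, Green 3, Gold 12, Silver 3, Violet 10.
Silver gets 2 under Jefferson and 3 under Webster.

Webster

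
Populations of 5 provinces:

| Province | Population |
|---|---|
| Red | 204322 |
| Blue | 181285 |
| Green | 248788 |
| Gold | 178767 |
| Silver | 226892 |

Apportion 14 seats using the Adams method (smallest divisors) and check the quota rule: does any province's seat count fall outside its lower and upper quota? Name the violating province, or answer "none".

none

Standard quotas: Red 2.750, Blue 2.440, Green 3.349, Gold 2.406, Silver 3.054.
Adams allocation: Red 3, Blue 3, Green 3, Gold 2, Silver 3.
Every allocation lies between the lower and upper quota.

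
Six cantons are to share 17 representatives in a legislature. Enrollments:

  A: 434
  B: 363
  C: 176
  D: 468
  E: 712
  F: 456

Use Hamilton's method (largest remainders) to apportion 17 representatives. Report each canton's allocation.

Total 2609; standard divisor 2609/17 ≈ 153.471.
Standard quotas: A 2.828, B 2.365, C 1.147, D 3.049, E 4.639, F 2.971.
Lower quotas: A 2, B 2, C 1, D 3, E 4, F 2 (sum 14, leaving 3 seats).
Remainders in descending order: F 0.971, A 0.828, E 0.639, B 0.365, C 0.147, D 0.049.
The surplus seats go to F, A, E.

A=3; B=2; C=1; D=3; E=5; F=3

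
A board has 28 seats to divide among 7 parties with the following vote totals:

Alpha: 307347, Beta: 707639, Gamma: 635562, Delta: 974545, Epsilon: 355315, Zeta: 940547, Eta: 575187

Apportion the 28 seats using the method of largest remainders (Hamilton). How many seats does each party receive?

Alpha=2, Beta=4, Gamma=4, Delta=6, Epsilon=2, Zeta=6, Eta=4

Standard divisor: 4496142 ÷ 28 ≈ 160576.5.
Standard quotas: Alpha 1.9140, Beta 4.4069, Gamma 3.9580, Delta 6.0690, Epsilon 2.2127, Zeta 5.8573, Eta 3.5820.
Lower quotas: Alpha 1, Beta 4, Gamma 3, Delta 6, Epsilon 2, Zeta 5, Eta 3 (sum 24, leaving 4 seats).
Remainders in descending order: Gamma 0.9580, Alpha 0.9140, Zeta 0.8573, Eta 0.5820, Beta 0.4069, Epsilon 0.2127, Delta 0.0690.
Largest remainders: Gamma, Alpha, Zeta, Eta receive the extra seats.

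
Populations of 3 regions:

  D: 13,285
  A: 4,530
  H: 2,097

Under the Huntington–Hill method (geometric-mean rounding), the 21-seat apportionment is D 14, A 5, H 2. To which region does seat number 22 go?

Priority for the next seat is population ÷ (√(s·(s+1))).
Priorities: D 916.752, A 827.061, H 856.097.
Highest priority: D.

D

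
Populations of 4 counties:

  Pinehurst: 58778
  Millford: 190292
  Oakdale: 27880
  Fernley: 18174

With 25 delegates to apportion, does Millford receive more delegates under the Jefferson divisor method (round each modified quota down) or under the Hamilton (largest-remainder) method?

Jefferson

Jefferson: Pinehurst 5, Millford 17, Oakdale 2, Fernley 1.
Hamilton: Pinehurst 5, Millford 16, Oakdale 2, Fernley 2.
Millford gets 17 under Jefferson and 16 under Hamilton.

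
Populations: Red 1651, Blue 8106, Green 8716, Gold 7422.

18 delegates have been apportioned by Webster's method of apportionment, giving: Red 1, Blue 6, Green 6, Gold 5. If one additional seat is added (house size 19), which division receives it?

Priority for the next seat is population ÷ (current seats + 0.5).
Priorities: Red 1100.667, Blue 1247.077, Green 1340.923, Gold 1349.455.
Highest priority: Gold.

Gold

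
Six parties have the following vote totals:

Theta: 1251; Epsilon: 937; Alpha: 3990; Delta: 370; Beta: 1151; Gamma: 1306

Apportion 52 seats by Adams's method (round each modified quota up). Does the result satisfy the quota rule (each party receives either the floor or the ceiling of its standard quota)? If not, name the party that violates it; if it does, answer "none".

Standard quotas: Theta 7.224, Epsilon 5.411, Alpha 23.041, Delta 2.137, Beta 6.647, Gamma 7.542.
Adams allocation: Theta 7, Epsilon 6, Alpha 22, Delta 2, Beta 7, Gamma 8.
Alpha has quota 23.041 (lower 23, upper 24) but receives 22 — outside the quota interval.

Alpha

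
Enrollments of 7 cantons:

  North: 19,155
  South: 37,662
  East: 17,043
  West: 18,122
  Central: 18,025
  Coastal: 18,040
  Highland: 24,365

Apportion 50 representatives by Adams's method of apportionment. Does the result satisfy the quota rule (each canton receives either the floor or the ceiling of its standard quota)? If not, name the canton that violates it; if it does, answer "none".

none

Standard quotas: North 6.284, South 12.355, East 5.591, West 5.945, Central 5.913, Coastal 5.918, Highland 7.993.
Adams allocation: North 6, South 12, East 6, West 6, Central 6, Coastal 6, Highland 8.
Every allocation lies between the lower and upper quota.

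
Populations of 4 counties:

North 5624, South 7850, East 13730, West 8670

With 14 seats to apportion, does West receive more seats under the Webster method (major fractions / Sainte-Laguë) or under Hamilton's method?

Webster: North 2, South 3, East 6, West 3.
Hamilton: North 2, South 3, East 5, West 4.
West gets 3 under Webster and 4 under Hamilton.

Hamilton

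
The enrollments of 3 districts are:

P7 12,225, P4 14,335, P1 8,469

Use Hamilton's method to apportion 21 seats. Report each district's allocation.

Standard divisor: 35029 ÷ 21 ≈ 1668.048.
Standard quotas: P7 7.3289, P4 8.5939, P1 5.0772.
Lower quotas: P7 7, P4 8, P1 5 (sum 20, leaving 1 seat).
Remainders in descending order: P4 0.5939, P7 0.3289, P1 0.0772.
Largest remainder: P4 receives the extra seat.

P7 7; P4 9; P1 5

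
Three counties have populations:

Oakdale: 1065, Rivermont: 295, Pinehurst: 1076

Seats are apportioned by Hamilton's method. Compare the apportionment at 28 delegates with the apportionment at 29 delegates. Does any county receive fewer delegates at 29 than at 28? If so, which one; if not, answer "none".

At 28 seats: Oakdale 12, Rivermont 4, Pinehurst 12.
At 29 seats: Oakdale 13, Rivermont 3, Pinehurst 13.
Rivermont drops from 4 to 3.

Rivermont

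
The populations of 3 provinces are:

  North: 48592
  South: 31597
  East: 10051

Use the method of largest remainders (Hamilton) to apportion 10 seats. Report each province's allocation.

Standard divisor: 90240 ÷ 10 = 9024.
Standard quotas: North 5.3848, South 3.5014, East 1.1138.
Lower quotas: North 5, South 3, East 1 (sum 9, leaving 1 seat).
Remainders in descending order: South 0.5014, North 0.3848, East 0.1138.
Largest remainder: South receives the extra seat.

North 5, South 4, East 1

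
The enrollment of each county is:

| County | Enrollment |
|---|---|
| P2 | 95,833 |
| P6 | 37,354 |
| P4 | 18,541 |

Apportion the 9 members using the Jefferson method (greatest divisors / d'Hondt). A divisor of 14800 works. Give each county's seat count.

With modified divisor 14800: modified quotas P2 6.475, P6 2.524, P4 1.253.
Rounding down: P2 6, P6 2, P4 1 (total 9).

P2=6, P6=2, P4=1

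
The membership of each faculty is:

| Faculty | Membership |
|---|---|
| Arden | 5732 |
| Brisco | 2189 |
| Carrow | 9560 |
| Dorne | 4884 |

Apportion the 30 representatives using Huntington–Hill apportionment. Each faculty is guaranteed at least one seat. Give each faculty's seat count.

With divisor 760: modified quotas Arden 7.542, Brisco 2.880, Carrow 12.579, Dorne 6.426.
Geometric-mean thresholds: Arden √(7·8)=7.483, Brisco √(2·3)=2.449, Carrow √(12·13)=12.490, Dorne √(6·7)=6.481.
Each quota rounded against its threshold gives Arden 8, Brisco 3, Carrow 13, Dorne 6 (total 30).

Arden 8, Brisco 3, Carrow 13, Dorne 6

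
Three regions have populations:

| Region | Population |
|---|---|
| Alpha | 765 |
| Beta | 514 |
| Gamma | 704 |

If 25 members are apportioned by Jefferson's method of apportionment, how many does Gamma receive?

9

Standard divisor 1983/25 ≈ 79.32; standard quotas: Alpha 9.644, Beta 6.480, Gamma 8.875.
Rounding down gives 9, 6, 8 = 23 seats, so the divisor must be adjusted.
With modified divisor 75: modified quotas Alpha 10.200, Beta 6.853, Gamma 9.387.
Rounding down: Alpha 10, Beta 6, Gamma 9 (total 25).
Gamma receives 9.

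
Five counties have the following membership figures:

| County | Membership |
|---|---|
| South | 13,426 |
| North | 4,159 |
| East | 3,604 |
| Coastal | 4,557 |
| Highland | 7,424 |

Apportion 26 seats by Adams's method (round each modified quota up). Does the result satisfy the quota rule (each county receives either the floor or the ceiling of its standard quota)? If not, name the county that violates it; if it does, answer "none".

none

Standard quotas: South 10.524, North 3.260, East 2.825, Coastal 3.572, Highland 5.819.
Adams allocation: South 10, North 3, East 3, Coastal 4, Highland 6.
Every allocation lies between the lower and upper quota.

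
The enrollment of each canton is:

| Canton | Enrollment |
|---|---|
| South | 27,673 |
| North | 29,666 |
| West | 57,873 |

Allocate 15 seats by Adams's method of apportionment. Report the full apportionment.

Standard divisor 115212/15 ≈ 7680.8; standard quotas: South 3.603, North 3.862, West 7.535.
Rounding up gives 4, 4, 8 = 16 seats, so the divisor must be adjusted.
With modified divisor 8700: modified quotas South 3.181, North 3.410, West 6.652.
Rounding up: South 4, North 4, West 7 (total 15).

South 4, North 4, West 7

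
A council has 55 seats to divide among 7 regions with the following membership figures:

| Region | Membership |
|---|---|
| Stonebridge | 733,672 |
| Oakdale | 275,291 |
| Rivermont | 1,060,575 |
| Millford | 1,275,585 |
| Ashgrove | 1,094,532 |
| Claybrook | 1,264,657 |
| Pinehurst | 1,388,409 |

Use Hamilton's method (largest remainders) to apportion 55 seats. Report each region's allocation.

Total 7092721; standard divisor 7092721/55 ≈ 128958.564.
Standard quotas: Stonebridge 5.6892, Oakdale 2.1347, Rivermont 8.2242, Millford 9.8914, Ashgrove 8.4875, Claybrook 9.8067, Pinehurst 10.7663.
Lower quotas: Stonebridge 5, Oakdale 2, Rivermont 8, Millford 9, Ashgrove 8, Claybrook 9, Pinehurst 10 (sum 51, leaving 4 seats).
Remainders in descending order: Millford 0.8914, Claybrook 0.8067, Pinehurst 0.7663, Stonebridge 0.6892, Ashgrove 0.4875, Rivermont 0.2242, Oakdale 0.1347.
The surplus seats go to Millford, Claybrook, Pinehurst, Stonebridge.

Stonebridge=6, Oakdale=2, Rivermont=8, Millford=10, Ashgrove=8, Claybrook=10, Pinehurst=11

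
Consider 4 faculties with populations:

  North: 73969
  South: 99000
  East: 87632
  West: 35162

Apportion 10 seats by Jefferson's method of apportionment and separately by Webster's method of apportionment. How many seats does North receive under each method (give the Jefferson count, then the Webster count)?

2 and 3

Jefferson: North 2, South 4, East 3, West 1.
Webster: North 3, South 3, East 3, West 1.
North gets 2 under Jefferson and 3 under Webster.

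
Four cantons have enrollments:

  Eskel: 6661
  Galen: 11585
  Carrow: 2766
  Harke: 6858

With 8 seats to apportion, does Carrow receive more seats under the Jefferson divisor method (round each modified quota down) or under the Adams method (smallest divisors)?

Jefferson: Eskel 2, Galen 4, Carrow 0, Harke 2.
Adams: Eskel 2, Galen 3, Carrow 1, Harke 2.
Carrow gets 0 under Jefferson and 1 under Adams.

Adams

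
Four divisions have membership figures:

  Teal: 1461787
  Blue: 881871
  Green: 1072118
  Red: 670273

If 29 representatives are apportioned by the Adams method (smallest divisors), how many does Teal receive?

Standard divisor 4086049/29 ≈ 140898.241; standard quotas: Teal 10.375, Blue 6.259, Green 7.609, Red 4.757.
Rounding up gives 11, 7, 8, 5 = 31 seats, so the divisor must be adjusted.
With modified divisor 150100: modified quotas Teal 9.739, Blue 5.875, Green 7.143, Red 4.466.
Rounding up: Teal 10, Blue 6, Green 8, Red 5 (total 29).
Teal receives 10.

10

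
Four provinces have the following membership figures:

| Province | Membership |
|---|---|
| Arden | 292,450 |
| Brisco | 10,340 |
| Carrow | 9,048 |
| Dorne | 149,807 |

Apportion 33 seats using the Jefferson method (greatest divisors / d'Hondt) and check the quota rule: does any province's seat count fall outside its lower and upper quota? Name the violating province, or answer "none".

Standard quotas: Arden 20.905, Brisco 0.739, Carrow 0.647, Dorne 10.709.
Jefferson allocation: Arden 22, Brisco 0, Carrow 0, Dorne 11.
Arden has quota 20.905 (lower 20, upper 21) but receives 22 — outside the quota interval.

Arden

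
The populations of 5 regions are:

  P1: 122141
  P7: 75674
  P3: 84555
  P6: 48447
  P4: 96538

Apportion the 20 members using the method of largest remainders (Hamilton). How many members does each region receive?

The standard divisor is 427355/20 ≈ 21367.75.
Standard quotas: P1 5.7161, P7 3.5415, P3 3.9571, P6 2.2673, P4 4.5179.
Lower quotas: P1 5, P7 3, P3 3, P6 2, P4 4 (sum 17, leaving 3 seats).
Remainders in descending order: P3 0.9571, P1 0.7161, P7 0.5415, P4 0.5179, P6 0.2673.
Largest remainders: P3, P1, P7 receive the extra seats.

P1=6, P7=4, P3=4, P6=2, P4=4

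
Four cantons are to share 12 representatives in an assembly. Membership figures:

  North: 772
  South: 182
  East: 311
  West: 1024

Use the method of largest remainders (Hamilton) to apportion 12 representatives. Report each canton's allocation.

Standard divisor: 2289 ÷ 12 ≈ 190.75.
Standard quotas: North 4.047, South 0.954, East 1.630, West 5.368.
Lower quotas: North 4, South 0, East 1, West 5 (sum 10, leaving 2 seats).
Remainders in descending order: South 0.954, East 0.630, West 0.368, North 0.047.
Largest remainders: South, East receive the extra seats.

North=4; South=1; East=2; West=5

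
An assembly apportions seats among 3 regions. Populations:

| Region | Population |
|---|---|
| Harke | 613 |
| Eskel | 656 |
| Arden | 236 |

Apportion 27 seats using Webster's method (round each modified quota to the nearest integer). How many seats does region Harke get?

11

Standard divisor 1505/27 ≈ 55.741; standard quotas: Harke 10.997, Eskel 11.769, Arden 4.234.
Rounding to the nearest integer gives Harke 11, Eskel 12, Arden 4 — total 27, matching the house size, so no adjustment is needed.
Harke receives 11.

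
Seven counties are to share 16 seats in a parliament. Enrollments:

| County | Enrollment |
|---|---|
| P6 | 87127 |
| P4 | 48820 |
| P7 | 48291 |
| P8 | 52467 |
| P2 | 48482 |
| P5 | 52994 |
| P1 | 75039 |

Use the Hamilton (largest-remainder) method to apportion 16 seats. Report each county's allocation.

P6 3; P4 2; P7 2; P8 2; P2 2; P5 2; P1 3

Standard divisor: 413220 ÷ 16 ≈ 25826.25.
Standard quotas: P6 3.3736, P4 1.8903, P7 1.8698, P8 2.0315, P2 1.8772, P5 2.0519, P1 2.9055.
Lower quotas: P6 3, P4 1, P7 1, P8 2, P2 1, P5 2, P1 2 (sum 12, leaving 4 seats).
Remainders in descending order: P1 0.9055, P4 0.8903, P2 0.8772, P7 0.8698, P6 0.3736, P5 0.0519, P8 0.0315.
The surplus seats go to P1, P4, P2, P7.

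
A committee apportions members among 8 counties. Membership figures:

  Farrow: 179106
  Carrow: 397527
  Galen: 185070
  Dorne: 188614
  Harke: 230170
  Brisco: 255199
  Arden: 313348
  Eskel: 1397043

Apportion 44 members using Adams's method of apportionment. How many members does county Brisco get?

Standard divisor 3146077/44 ≈ 71501.75; standard quotas: Farrow 2.505, Carrow 5.560, Galen 2.588, Dorne 2.638, Harke 3.219, Brisco 3.569, Arden 4.382, Eskel 19.539.
Rounding up gives 3, 6, 3, 3, 4, 4, 5, 20 = 48 seats, so the divisor must be adjusted.
With modified divisor 78900: modified quotas Farrow 2.270, Carrow 5.038, Galen 2.346, Dorne 2.391, Harke 2.917, Brisco 3.234, Arden 3.971, Eskel 17.707.
Rounding up: Farrow 3, Carrow 6, Galen 3, Dorne 3, Harke 3, Brisco 4, Arden 4, Eskel 18 (total 44).
Brisco receives 4.

4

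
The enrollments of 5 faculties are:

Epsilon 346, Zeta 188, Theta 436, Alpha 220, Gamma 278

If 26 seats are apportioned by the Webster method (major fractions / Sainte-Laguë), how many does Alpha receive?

4

Standard divisor 1468/26 ≈ 56.462; standard quotas: Epsilon 6.128, Zeta 3.330, Theta 7.722, Alpha 3.896, Gamma 4.924.
Rounding to the nearest integer gives Epsilon 6, Zeta 3, Theta 8, Alpha 4, Gamma 5 — total 26, matching the house size, so no adjustment is needed.
Alpha receives 4.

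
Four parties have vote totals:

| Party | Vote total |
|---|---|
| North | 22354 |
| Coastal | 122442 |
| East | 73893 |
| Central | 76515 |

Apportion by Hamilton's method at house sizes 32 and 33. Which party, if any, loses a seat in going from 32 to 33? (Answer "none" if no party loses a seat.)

North

At 32 seats: North 3, Coastal 13, East 8, Central 8.
At 33 seats: North 2, Coastal 14, East 8, Central 9.
North drops from 3 to 2.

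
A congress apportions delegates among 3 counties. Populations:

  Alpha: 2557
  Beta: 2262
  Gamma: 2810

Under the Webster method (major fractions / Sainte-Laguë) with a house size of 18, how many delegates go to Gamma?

7

Standard divisor 7629/18 ≈ 423.833; standard quotas: Alpha 6.033, Beta 5.337, Gamma 6.630.
Rounding to the nearest integer gives Alpha 6, Beta 5, Gamma 7 — total 18, matching the house size, so no adjustment is needed.
Gamma receives 7.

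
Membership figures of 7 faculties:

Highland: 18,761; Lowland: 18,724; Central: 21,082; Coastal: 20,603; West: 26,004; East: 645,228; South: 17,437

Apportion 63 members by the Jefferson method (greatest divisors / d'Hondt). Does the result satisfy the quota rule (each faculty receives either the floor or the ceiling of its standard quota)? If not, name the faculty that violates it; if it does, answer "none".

East

Standard quotas: Highland 1.539, Lowland 1.536, Central 1.730, Coastal 1.690, West 2.134, East 52.940, South 1.431.
Jefferson allocation: Highland 1, Lowland 1, Central 1, Coastal 1, West 2, East 56, South 1.
East has quota 52.940 (lower 52, upper 53) but receives 56 — outside the quota interval.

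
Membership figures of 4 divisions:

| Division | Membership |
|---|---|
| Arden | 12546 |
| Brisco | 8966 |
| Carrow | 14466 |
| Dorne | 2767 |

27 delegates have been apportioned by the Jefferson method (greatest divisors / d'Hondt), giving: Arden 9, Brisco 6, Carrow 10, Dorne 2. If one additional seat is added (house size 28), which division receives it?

Priority for the next seat is population ÷ (current seats + 1).
Priorities: Arden 1254.600, Brisco 1280.857, Carrow 1315.091, Dorne 922.333.
Highest priority: Carrow.

Carrow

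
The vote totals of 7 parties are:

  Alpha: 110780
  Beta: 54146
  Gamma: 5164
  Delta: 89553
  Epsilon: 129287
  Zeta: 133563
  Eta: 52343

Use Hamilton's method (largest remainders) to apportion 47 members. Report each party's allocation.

Total 574836; standard divisor 574836/47 ≈ 12230.553.
Standard quotas: Alpha 9.0576, Beta 4.4271, Gamma 0.4222, Delta 7.3221, Epsilon 10.5708, Zeta 10.9204, Eta 4.2797.
Lower quotas: Alpha 9, Beta 4, Gamma 0, Delta 7, Epsilon 10, Zeta 10, Eta 4 (sum 44, leaving 3 seats).
Remainders in descending order: Zeta 0.9204, Epsilon 0.5708, Beta 0.4271, Gamma 0.4222, Delta 0.3221, Eta 0.2797, Alpha 0.0576.
The surplus seats go to Zeta, Epsilon, Beta.

Alpha 9; Beta 5; Gamma 0; Delta 7; Epsilon 11; Zeta 11; Eta 4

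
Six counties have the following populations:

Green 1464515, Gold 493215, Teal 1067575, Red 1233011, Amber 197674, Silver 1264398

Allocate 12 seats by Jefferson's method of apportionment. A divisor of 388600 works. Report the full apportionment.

Green: 3; Gold: 1; Teal: 2; Red: 3; Amber: 0; Silver: 3

With modified divisor 388600: modified quotas Green 3.769, Gold 1.269, Teal 2.747, Red 3.173, Amber 0.509, Silver 3.254.
Rounding down: Green 3, Gold 1, Teal 2, Red 3, Amber 0, Silver 3 (total 12).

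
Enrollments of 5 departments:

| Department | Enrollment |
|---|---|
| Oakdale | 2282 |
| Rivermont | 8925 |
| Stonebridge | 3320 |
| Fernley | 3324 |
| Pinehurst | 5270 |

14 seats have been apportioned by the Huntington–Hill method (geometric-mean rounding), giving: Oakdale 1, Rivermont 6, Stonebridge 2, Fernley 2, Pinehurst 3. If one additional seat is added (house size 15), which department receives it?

Priority for the next seat is population ÷ (√(s·(s+1))).
Priorities: Oakdale 1613.618, Rivermont 1377.157, Stonebridge 1355.384, Fernley 1357.017, Pinehurst 1521.318.
Highest priority: Oakdale.

Oakdale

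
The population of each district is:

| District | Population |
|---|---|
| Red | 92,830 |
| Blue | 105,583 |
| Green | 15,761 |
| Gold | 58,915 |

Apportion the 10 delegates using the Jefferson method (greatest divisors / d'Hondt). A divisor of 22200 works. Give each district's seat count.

With modified divisor 22200: modified quotas Red 4.182, Blue 4.756, Green 0.710, Gold 2.654.
Rounding down: Red 4, Blue 4, Green 0, Gold 2 (total 10).

Red=4, Blue=4, Green=0, Gold=2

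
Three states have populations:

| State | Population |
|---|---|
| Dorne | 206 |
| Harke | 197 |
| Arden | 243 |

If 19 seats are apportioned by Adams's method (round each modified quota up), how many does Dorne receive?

Standard divisor 646/19 ≈ 34; standard quotas: Dorne 6.059, Harke 5.794, Arden 7.147.
Rounding up gives 7, 6, 8 = 21 seats, so the divisor must be adjusted.
With modified divisor 37: modified quotas Dorne 5.568, Harke 5.324, Arden 6.568.
Rounding up: Dorne 6, Harke 6, Arden 7 (total 19).
Dorne receives 6.

6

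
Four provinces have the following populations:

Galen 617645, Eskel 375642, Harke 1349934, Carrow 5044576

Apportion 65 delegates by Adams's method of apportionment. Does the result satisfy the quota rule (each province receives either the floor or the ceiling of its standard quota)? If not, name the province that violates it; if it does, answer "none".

Carrow

Standard quotas: Galen 5.434, Eskel 3.305, Harke 11.877, Carrow 44.384.
Adams allocation: Galen 6, Eskel 4, Harke 12, Carrow 43.
Carrow has quota 44.384 (lower 44, upper 45) but receives 43 — outside the quota interval.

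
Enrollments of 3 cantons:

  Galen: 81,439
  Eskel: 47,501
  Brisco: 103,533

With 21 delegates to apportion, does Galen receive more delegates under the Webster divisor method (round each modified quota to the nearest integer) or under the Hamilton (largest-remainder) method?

Webster: Galen 7, Eskel 4, Brisco 10.
Hamilton: Galen 8, Eskel 4, Brisco 9.
Galen gets 7 under Webster and 8 under Hamilton.

Hamilton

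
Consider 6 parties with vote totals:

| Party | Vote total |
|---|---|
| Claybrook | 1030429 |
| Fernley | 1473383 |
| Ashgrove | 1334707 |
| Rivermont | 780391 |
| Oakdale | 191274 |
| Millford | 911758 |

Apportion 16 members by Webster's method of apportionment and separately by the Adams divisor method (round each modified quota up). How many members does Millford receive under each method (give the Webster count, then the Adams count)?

2 and 3

Webster: Claybrook 3, Fernley 4, Ashgrove 4, Rivermont 2, Oakdale 1, Millford 2.
Adams: Claybrook 3, Fernley 4, Ashgrove 3, Rivermont 2, Oakdale 1, Millford 3.
Millford gets 2 under Webster and 3 under Adams.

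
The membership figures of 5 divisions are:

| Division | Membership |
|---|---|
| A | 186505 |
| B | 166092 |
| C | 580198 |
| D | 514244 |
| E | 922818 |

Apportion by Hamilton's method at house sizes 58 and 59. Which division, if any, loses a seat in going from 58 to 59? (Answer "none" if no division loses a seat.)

At 58 seats: A 4, B 4, C 14, D 13, E 23.
At 59 seats: A 5, B 4, C 14, D 13, E 23.
No division's allocation decreased.

none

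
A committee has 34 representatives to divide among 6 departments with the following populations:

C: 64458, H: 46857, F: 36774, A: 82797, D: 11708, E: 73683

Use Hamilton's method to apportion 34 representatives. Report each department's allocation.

Total 316277; standard divisor 316277/34 ≈ 9302.265.
Standard quotas: C 6.9293, H 5.0372, F 3.9532, A 8.9007, D 1.2586, E 7.9210.
Lower quotas: C 6, H 5, F 3, A 8, D 1, E 7 (sum 30, leaving 4 seats).
Remainders in descending order: F 0.9532, C 0.9293, E 0.9210, A 0.9007, D 0.2586, H 0.0372.
The surplus seats go to F, C, E, A.

C 7; H 5; F 4; A 9; D 1; E 8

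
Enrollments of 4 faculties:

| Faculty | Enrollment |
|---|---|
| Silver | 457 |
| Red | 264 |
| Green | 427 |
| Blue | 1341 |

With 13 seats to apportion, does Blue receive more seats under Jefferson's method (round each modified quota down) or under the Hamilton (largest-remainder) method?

Jefferson

Jefferson: Silver 2, Red 1, Green 2, Blue 8.
Hamilton: Silver 3, Red 1, Green 2, Blue 7.
Blue gets 8 under Jefferson and 7 under Hamilton.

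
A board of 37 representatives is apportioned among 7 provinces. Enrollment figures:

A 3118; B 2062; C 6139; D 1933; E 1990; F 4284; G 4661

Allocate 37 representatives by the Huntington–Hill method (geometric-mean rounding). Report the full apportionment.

A: 5; B: 3; C: 9; D: 3; E: 3; F: 7; G: 7

With divisor 654: modified quotas A 4.768, B 3.153, C 9.387, D 2.956, E 3.043, F 6.550, G 7.127.
Geometric-mean thresholds: A √(4·5)=4.472, B √(3·4)=3.464, C √(9·10)=9.487, D √(2·3)=2.449, E √(3·4)=3.464, F √(6·7)=6.481, G √(7·8)=7.483.
Each quota rounded against its threshold gives A 5, B 3, C 9, D 3, E 3, F 7, G 7 (total 37).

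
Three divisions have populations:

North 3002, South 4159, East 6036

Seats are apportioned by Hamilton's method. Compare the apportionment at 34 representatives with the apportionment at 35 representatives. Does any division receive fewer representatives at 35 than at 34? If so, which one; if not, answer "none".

At 34 seats: North 8, South 11, East 15.
At 35 seats: North 8, South 11, East 16.
No division's allocation decreased.

none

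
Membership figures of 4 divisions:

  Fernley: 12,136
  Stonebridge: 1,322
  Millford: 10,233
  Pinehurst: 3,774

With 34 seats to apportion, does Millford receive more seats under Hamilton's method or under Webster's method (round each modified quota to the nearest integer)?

Hamilton: Fernley 15, Stonebridge 1, Millford 13, Pinehurst 5.
Webster: Fernley 15, Stonebridge 2, Millford 12, Pinehurst 5.
Millford gets 13 under Hamilton and 12 under Webster.

Hamilton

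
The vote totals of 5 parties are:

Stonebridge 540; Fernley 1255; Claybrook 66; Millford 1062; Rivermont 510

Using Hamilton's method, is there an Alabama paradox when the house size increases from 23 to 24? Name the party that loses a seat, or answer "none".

At 23 seats: Stonebridge 4, Fernley 8, Claybrook 1, Millford 7, Rivermont 3.
At 24 seats: Stonebridge 4, Fernley 9, Claybrook 0, Millford 7, Rivermont 4.
Claybrook drops from 1 to 0.

Claybrook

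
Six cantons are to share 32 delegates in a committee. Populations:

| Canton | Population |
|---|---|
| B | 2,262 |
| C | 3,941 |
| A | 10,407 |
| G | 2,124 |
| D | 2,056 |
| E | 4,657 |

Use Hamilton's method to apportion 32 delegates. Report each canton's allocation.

Standard divisor: 25447 ÷ 32 ≈ 795.219.
Standard quotas: B 2.8445, C 4.9559, A 13.0870, G 2.6710, D 2.5855, E 5.8563.
Lower quotas: B 2, C 4, A 13, G 2, D 2, E 5 (sum 28, leaving 4 seats).
Remainders in descending order: C 0.9559, E 0.8563, B 0.8445, G 0.6710, D 0.5855, A 0.0870.
The surplus seats go to C, E, B, G.

B 3, C 5, A 13, G 3, D 2, E 6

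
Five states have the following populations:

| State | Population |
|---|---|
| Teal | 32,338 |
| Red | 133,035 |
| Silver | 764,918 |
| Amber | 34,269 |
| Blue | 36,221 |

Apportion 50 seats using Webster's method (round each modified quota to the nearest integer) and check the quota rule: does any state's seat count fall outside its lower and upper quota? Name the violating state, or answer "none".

Standard quotas: Teal 1.616, Red 6.647, Silver 38.216, Amber 1.712, Blue 1.810.
Webster allocation: Teal 2, Red 7, Silver 37, Amber 2, Blue 2.
Silver has quota 38.216 (lower 38, upper 39) but receives 37 — outside the quota interval.

Silver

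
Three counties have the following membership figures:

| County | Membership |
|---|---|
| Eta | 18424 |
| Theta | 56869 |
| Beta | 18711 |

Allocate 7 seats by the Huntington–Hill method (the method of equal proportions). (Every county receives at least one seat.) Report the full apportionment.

With divisor 13129: modified quotas Eta 1.403, Theta 4.332, Beta 1.425.
Geometric-mean thresholds: Eta √(1·2)=1.414, Theta √(4·5)=4.472, Beta √(1·2)=1.414.
Each quota rounded against its threshold gives Eta 1, Theta 4, Beta 2 (total 7).

Eta 1, Theta 4, Beta 2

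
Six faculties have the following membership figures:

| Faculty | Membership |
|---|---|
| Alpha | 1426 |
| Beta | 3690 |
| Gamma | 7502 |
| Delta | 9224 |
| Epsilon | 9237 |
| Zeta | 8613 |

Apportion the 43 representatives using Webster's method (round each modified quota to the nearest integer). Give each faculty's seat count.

Standard divisor 39692/43 ≈ 923.07; standard quotas: Alpha 1.545, Beta 3.998, Gamma 8.127, Delta 9.993, Epsilon 10.007, Zeta 9.331.
Rounding to the nearest integer gives Alpha 2, Beta 4, Gamma 8, Delta 10, Epsilon 10, Zeta 9 — total 43, matching the house size, so no adjustment is needed.

Alpha: 2; Beta: 4; Gamma: 8; Delta: 10; Epsilon: 10; Zeta: 9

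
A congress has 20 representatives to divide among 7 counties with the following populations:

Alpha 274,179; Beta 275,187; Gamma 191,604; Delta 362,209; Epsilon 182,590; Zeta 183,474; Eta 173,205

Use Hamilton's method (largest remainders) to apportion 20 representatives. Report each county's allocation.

Alpha: 3, Beta: 4, Gamma: 2, Delta: 5, Epsilon: 2, Zeta: 2, Eta: 2

Standard divisor: 1642448 ÷ 20 ≈ 82122.4.
Standard quotas: Alpha 3.3387, Beta 3.3509, Gamma 2.3332, Delta 4.4106, Epsilon 2.2234, Zeta 2.2342, Eta 2.1091.
Lower quotas: Alpha 3, Beta 3, Gamma 2, Delta 4, Epsilon 2, Zeta 2, Eta 2 (sum 18, leaving 2 seats).
Remainders in descending order: Delta 0.4106, Beta 0.3509, Alpha 0.3387, Gamma 0.3332, Zeta 0.2342, Epsilon 0.2234, Eta 0.1091.
Largest remainders: Delta, Beta receive the extra seats.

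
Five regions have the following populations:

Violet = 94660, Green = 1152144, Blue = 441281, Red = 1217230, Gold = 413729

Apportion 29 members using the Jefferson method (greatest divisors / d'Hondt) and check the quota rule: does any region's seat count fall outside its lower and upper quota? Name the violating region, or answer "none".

Standard quotas: Violet 0.827, Green 10.067, Blue 3.856, Red 10.635, Gold 3.615.
Jefferson allocation: Violet 0, Green 11, Blue 4, Red 11, Gold 3.
Every allocation lies between the lower and upper quota.

none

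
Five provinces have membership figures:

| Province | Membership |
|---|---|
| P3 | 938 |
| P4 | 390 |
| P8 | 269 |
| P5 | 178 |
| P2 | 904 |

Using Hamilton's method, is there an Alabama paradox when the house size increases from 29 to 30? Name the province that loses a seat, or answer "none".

At 29 seats: P3 10, P4 4, P8 3, P5 2, P2 10.
At 30 seats: P3 11, P4 4, P8 3, P5 2, P2 10.
No province's allocation decreased.

none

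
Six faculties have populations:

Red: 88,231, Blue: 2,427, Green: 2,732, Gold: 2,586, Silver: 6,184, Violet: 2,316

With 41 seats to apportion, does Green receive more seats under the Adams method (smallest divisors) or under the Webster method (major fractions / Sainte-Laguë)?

Adams: Red 33, Blue 1, Green 2, Gold 1, Silver 3, Violet 1.
Webster: Red 35, Blue 1, Green 1, Gold 1, Silver 2, Violet 1.
Green gets 2 under Adams and 1 under Webster.

Adams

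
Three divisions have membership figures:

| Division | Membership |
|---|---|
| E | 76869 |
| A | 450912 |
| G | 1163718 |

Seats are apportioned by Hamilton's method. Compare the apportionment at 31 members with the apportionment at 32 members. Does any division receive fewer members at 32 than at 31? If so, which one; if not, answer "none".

At 31 seats: E 2, A 8, G 21.
At 32 seats: E 1, A 9, G 22.
E drops from 2 to 1.

E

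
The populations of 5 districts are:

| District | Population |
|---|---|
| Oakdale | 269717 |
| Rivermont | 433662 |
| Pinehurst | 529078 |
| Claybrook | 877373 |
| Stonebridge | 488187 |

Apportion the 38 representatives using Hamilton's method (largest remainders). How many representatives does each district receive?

Oakdale 4; Rivermont 6; Pinehurst 8; Claybrook 13; Stonebridge 7

Total 2598017; standard divisor 2598017/38 ≈ 68368.868.
Standard quotas: Oakdale 3.9450, Rivermont 6.3430, Pinehurst 7.7386, Claybrook 12.8329, Stonebridge 7.1405.
Lower quotas: Oakdale 3, Rivermont 6, Pinehurst 7, Claybrook 12, Stonebridge 7 (sum 35, leaving 3 seats).
Remainders in descending order: Oakdale 0.9450, Claybrook 0.8329, Pinehurst 0.7386, Rivermont 0.3430, Stonebridge 0.1405.
The surplus seats go to Oakdale, Claybrook, Pinehurst.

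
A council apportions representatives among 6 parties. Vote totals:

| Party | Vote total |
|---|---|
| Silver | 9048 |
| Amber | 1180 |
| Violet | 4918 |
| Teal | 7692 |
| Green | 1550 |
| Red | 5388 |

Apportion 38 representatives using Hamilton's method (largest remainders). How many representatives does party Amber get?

Total 29776; standard divisor 29776/38 ≈ 783.579.
Standard quotas: Silver 11.5470, Amber 1.5059, Violet 6.2763, Teal 9.8165, Green 1.9781, Red 6.8761.
Lower quotas: Silver 11, Amber 1, Violet 6, Teal 9, Green 1, Red 6 (sum 34, leaving 4 seats).
Remainders in descending order: Green 0.9781, Red 0.8761, Teal 0.8165, Silver 0.5470, Amber 0.5059, Violet 0.2763.
Largest remainders: Green, Red, Teal, Silver receive the extra seats.
Amber receives 1.

1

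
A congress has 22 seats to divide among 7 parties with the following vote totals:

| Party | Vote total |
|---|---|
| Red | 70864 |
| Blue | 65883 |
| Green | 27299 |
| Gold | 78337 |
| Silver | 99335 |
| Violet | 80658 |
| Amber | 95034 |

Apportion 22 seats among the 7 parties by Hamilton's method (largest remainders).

Red 3, Blue 3, Green 1, Gold 3, Silver 4, Violet 4, Amber 4

Standard divisor: 517410 ÷ 22 ≈ 23518.636.
Standard quotas: Red 3.0131, Blue 2.8013, Green 1.1607, Gold 3.3308, Silver 4.2237, Violet 3.4295, Amber 4.0408.
Lower quotas: Red 3, Blue 2, Green 1, Gold 3, Silver 4, Violet 3, Amber 4 (sum 20, leaving 2 seats).
Remainders in descending order: Blue 0.8013, Violet 0.4295, Gold 0.3308, Silver 0.2237, Green 0.1607, Amber 0.0408, Red 0.0131.
The surplus seats go to Blue, Violet.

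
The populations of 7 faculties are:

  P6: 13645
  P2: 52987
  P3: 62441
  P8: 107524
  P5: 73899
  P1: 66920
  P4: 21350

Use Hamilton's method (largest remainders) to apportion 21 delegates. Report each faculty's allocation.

Standard divisor: 398766 ÷ 21 ≈ 18988.857.
Standard quotas: P6 0.7186, P2 2.7904, P3 3.2883, P8 5.6625, P5 3.8917, P1 3.5242, P4 1.1243.
Lower quotas: P6 0, P2 2, P3 3, P8 5, P5 3, P1 3, P4 1 (sum 17, leaving 4 seats).
Remainders in descending order: P5 0.8917, P2 0.7904, P6 0.7186, P8 0.6625, P1 0.5242, P3 0.2883, P4 0.1243.
Largest remainders: P5, P2, P6, P8 receive the extra seats.

P6: 1, P2: 3, P3: 3, P8: 6, P5: 4, P1: 3, P4: 1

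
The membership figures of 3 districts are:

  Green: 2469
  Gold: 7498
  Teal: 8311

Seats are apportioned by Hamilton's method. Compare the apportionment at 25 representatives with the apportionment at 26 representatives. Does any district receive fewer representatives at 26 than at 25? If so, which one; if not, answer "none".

Green

At 25 seats: Green 4, Gold 10, Teal 11.
At 26 seats: Green 3, Gold 11, Teal 12.
Green drops from 4 to 3.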